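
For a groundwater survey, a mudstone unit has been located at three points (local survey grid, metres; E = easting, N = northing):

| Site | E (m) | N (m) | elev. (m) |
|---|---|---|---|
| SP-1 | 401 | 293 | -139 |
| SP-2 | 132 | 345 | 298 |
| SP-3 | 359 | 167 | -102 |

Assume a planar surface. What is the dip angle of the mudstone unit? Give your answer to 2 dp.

Two edge vectors: SP-1→SP-2 = (-269, 52, 437), SP-1→SP-3 = (-42, -126, 37).
Normal n = (SP-1→SP-2) × (SP-1→SP-3) = (56986, -8401, 36078).
So ∂z/∂E = −n_x/n_z = −1.57952 and ∂z/∂N = −n_y/n_z = 0.23286.
Gradient magnitude |∇z| = √(a² + b²) = √(2.49489 + 0.05422) = 1.59659.
True dip = arctan(1.59659) = 57.94°, dipping toward E (azimuth ≈ 098°).

57.94°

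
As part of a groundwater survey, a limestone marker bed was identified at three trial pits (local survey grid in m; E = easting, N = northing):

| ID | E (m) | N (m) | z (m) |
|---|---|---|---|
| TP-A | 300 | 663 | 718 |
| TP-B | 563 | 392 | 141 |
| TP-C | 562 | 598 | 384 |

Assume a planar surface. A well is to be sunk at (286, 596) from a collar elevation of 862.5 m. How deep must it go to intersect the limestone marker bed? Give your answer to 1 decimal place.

Let the plane be z = a·E + b·N + c.
TP-B−TP-A: 263a − 271b = −577;  TP-C−TP-A: 262a − 65b = −334.
Solving gives a = −0.98334, b = 1.17484.
Then c = 718 − a·300 − b·663 = 234.08.
At (286, 596): z_contact = −281.24 + 700.20 + 234.08 = 653.05 m.
Depth below ground = 862.5 − 653.05 = 209.4 m.

209.4 m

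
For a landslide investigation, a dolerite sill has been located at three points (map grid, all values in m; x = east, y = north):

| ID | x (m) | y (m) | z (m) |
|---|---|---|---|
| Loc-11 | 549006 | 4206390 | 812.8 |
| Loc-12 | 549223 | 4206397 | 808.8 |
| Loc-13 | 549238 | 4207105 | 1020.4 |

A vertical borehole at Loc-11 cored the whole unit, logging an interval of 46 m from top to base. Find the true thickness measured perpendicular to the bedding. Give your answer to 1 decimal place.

44.1 m

Two edge vectors: Loc-11→Loc-12 = (217, 7, -4), Loc-11→Loc-13 = (232, 715, 207.6).
Normal n = (Loc-11→Loc-12) × (Loc-11→Loc-13) = (4313.2, -45977.2, 153531).
So ∂z/∂x = −n_x/n_z = −0.02809 and ∂z/∂y = −n_y/n_z = 0.29947.
|∇z| = √(a²+b²) = 0.30078, so dip δ = arctan(0.30078) = 16.74°.
True thickness = vertical thickness × cos δ = 46 × cos 16.74° = 44.1 m.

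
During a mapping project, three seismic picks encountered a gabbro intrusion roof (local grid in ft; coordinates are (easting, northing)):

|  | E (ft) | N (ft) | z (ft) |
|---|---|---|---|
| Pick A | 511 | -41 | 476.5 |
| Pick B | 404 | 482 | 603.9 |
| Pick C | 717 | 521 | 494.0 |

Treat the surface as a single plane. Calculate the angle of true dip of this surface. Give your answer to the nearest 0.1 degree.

22.2°

Two edge vectors: Pick A→Pick B = (-107, 523, 127.4), Pick A→Pick C = (206, 562, 17.5).
Normal n = (Pick A→Pick B) × (Pick A→Pick C) = (-62446.3, 28116.9, -167872).
So ∂z/∂E = −n_x/n_z = −0.37199 and ∂z/∂N = −n_y/n_z = 0.16749.
Gradient magnitude |∇z| = √(a² + b²) = √(0.13837 + 0.02805) = 0.40796.
True dip = arctan(0.40796) = 22.2°, dipping toward ESE (azimuth ≈ 114°).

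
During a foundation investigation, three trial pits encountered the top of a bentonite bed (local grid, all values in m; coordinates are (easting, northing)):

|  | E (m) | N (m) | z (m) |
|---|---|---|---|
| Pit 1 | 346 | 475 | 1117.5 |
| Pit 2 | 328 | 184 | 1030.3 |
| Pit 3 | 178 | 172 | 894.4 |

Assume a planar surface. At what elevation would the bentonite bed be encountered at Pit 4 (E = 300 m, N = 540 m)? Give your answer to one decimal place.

1092.6 m

Two edge vectors: Pit 1→Pit 2 = (-18, -291, -87.2), Pit 1→Pit 3 = (-168, -303, -223.1).
Normal n = (Pit 1→Pit 2) × (Pit 1→Pit 3) = (38500.5, 10633.8, -43434).
So ∂z/∂E = −n_x/n_z = 0.88641 and ∂z/∂N = −n_y/n_z = 0.24483.
Intercept c from Pit 1: 1117.5 − 306.70 − 116.29 = 694.51.
At (300, 540): z = 265.9 + 132.2 + 694.51 = 1092.6 m.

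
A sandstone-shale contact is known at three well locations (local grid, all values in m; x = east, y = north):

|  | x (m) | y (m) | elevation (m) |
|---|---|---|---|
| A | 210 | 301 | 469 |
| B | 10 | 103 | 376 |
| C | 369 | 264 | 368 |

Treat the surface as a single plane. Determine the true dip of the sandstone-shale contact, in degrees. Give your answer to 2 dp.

44.87°

Let the plane be z = a·x + b·y + c.
B−A: −200a − 198b = −93;  C−A: 159a − 37b = −101.
Solving gives a = −0.42583, b = 0.89983.
Gradient magnitude |∇z| = √(a² + b²) = √(0.18133 + 0.80969) = 0.99550.
True dip = arctan(0.99550) = 44.87°, dipping toward SSE (azimuth ≈ 155°).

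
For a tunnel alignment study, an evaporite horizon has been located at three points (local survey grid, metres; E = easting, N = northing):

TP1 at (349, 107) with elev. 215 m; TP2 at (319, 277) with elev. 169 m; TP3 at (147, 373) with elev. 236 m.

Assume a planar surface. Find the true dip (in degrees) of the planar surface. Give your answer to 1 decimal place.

Let the plane be z = a·E + b·N + c.
TP2−TP1: −30a + 170b = −46;  TP3−TP1: −202a + 266b = 21.
Solving gives a = −0.59962, b = −0.37640.
Gradient magnitude |∇z| = √(a² + b²) = √(0.35954 + 0.14168) = 0.70797.
True dip = arctan(0.70797) = 35.3°, dipping toward ENE (azimuth ≈ 058°).

35.3°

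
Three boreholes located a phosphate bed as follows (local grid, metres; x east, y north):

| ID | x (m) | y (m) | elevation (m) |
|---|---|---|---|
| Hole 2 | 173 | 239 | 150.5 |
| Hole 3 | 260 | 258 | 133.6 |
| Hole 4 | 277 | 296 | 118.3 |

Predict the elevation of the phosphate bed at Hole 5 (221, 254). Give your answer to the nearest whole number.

140 m

Let the plane be z = a·x + b·y + c.
Hole 3−Hole 2: 87a + 19b = −16.9;  Hole 4−Hole 2: 104a + 57b = −32.2.
Solving gives a = −0.11783, b = −0.34992.
Then c = 150.5 − a·173 − b·239 = 254.52.
At (221, 254): z = −26.0 − 88.9 + 254.52 = 139.6 m.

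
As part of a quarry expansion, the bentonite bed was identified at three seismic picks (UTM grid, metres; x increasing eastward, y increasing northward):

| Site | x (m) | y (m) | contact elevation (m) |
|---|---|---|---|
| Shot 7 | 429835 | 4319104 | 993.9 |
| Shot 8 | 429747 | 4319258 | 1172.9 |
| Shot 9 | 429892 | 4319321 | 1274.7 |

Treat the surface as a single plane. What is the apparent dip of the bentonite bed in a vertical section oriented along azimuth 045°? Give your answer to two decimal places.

Two edge vectors: Shot 7→Shot 8 = (-88, 154, 179), Shot 7→Shot 9 = (57, 217, 280.8).
Normal n = (Shot 7→Shot 8) × (Shot 7→Shot 9) = (4400.2, 34913.4, -27874).
So ∂z/∂x = −n_x/n_z = 0.15786 and ∂z/∂y = −n_y/n_z = 1.25254.
Unit vector along 045° is (sin 45°, cos 45°) = (0.7071, 0.7071).
Slope in that direction = a·(0.7071) + b·(0.7071) = 0.99731.
Apparent dip = arctan|0.99731| = 44.92° (true dip is 51.6°, so apparent ≤ true as expected).

44.92°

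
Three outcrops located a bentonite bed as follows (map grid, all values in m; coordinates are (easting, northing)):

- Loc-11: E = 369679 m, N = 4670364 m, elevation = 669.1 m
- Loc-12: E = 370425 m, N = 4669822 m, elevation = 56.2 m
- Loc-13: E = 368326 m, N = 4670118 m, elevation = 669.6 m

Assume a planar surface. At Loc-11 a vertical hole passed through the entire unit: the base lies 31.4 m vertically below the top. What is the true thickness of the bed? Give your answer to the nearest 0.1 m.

23.1 m

Two edge vectors: Loc-11→Loc-12 = (746, -542, -612.9), Loc-11→Loc-13 = (-1353, -246, 0.5).
Normal n = (Loc-11→Loc-12) × (Loc-11→Loc-13) = (-151044.4, 828880.7, -916842).
So ∂z/∂E = −n_x/n_z = −0.16474 and ∂z/∂N = −n_y/n_z = 0.90406.
|∇z| = √(a²+b²) = 0.91895, so dip δ = arctan(0.91895) = 42.58°.
True thickness = vertical thickness × cos δ = 31.4 × cos 42.58° = 23.1 m.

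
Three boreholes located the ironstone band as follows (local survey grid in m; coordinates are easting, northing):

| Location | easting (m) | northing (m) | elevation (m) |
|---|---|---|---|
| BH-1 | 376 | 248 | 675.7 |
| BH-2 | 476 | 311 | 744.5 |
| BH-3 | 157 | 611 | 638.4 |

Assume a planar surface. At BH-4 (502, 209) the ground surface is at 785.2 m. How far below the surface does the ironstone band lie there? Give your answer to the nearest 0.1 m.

Two edge vectors: BH-1→BH-2 = (100, 63, 68.8), BH-1→BH-3 = (-219, 363, -37.3).
Normal n = (BH-1→BH-2) × (BH-1→BH-3) = (-27324.3, -11337.2, 50097).
So ∂z/∂easting = −n_x/n_z = 0.54543 and ∂z/∂northing = −n_y/n_z = 0.22630.
Intercept c from BH-1: 675.7 − 205.08 − 56.12 = 414.50.
At (502, 209): z_contact = 273.80 + 47.30 + 414.50 = 735.60 m.
Depth below ground = 785.2 − 735.60 = 49.6 m.

49.6 m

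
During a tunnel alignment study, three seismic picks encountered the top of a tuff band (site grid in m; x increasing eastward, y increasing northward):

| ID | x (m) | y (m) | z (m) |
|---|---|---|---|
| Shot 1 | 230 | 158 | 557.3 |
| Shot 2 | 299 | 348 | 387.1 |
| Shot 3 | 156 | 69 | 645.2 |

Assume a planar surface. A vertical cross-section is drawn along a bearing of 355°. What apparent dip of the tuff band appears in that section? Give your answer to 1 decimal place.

Two edge vectors: Shot 1→Shot 2 = (69, 190, -170.2), Shot 1→Shot 3 = (-74, -89, 87.9).
Normal n = (Shot 1→Shot 2) × (Shot 1→Shot 3) = (1553.2, 6529.7, 7919).
So ∂z/∂x = −n_x/n_z = −0.19614 and ∂z/∂y = −n_y/n_z = −0.82456.
Unit vector along 355° is (sin 355°, cos 355°) = (-0.0872, 0.9962).
Slope in that direction = a·(-0.0872) + b·(0.9962) = −0.80433.
Apparent dip = arctan|0.80433| = 38.8° (true dip is 40.3°, so apparent ≤ true as expected).

38.8°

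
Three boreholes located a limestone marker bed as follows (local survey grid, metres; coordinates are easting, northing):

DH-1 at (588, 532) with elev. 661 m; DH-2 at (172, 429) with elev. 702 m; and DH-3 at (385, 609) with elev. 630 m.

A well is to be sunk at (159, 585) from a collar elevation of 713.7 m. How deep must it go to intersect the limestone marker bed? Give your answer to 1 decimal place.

Let the plane be z = a·easting + b·northing + c.
DH-2−DH-1: −416a − 103b = 41;  DH-3−DH-1: −203a + 77b = −31.
Solving gives a = 0.00068, b = −0.40080.
Then c = 661 − a·588 − b·532 = 873.83.
At (159, 585): z_contact = 0.11 − 234.47 + 873.83 = 639.47 m.
Depth below ground = 713.7 − 639.47 = 74.2 m.

74.2 m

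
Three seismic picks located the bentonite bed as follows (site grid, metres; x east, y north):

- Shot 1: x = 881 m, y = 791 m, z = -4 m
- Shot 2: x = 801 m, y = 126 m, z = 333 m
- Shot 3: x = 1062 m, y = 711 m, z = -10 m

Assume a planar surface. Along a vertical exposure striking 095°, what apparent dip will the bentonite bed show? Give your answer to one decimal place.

11.4°

Let the plane be z = a·x + b·y + c.
Shot 2−Shot 1: −80a − 665b = 337;  Shot 3−Shot 1: 181a − 80b = −6.
Solving gives a = −0.24415, b = −0.47740.
Unit vector along 095° is (sin 95°, cos 95°) = (0.9962, -0.0872).
Slope in that direction = a·(0.9962) + b·(-0.0872) = −0.20162.
Apparent dip = arctan|0.20162| = 11.4° (true dip is 28.2°, so apparent ≤ true as expected).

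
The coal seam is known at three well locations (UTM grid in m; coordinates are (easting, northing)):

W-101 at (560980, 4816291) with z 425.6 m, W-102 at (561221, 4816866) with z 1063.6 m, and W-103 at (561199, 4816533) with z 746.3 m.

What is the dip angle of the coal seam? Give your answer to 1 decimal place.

45.7°

Two edge vectors: W-101→W-102 = (241, 575, 638), W-101→W-103 = (219, 242, 320.7).
Normal n = (W-101→W-102) × (W-101→W-103) = (30006.5, 62433.3, -67603).
So ∂z/∂E = −n_x/n_z = 0.44386 and ∂z/∂N = −n_y/n_z = 0.92353.
Gradient magnitude |∇z| = √(a² + b²) = √(0.19701 + 0.85290) = 1.02466.
True dip = arctan(1.02466) = 45.7°, dipping toward SSW (azimuth ≈ 206°).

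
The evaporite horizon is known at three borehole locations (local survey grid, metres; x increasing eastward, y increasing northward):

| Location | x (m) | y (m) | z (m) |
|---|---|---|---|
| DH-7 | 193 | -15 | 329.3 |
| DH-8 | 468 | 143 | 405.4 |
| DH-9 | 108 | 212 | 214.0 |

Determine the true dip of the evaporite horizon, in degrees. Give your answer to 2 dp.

Let the plane be z = a·x + b·y + c.
DH-8−DH-7: 275a + 158b = 76.1;  DH-9−DH-7: −85a + 227b = −115.3.
Solving gives a = 0.46789, b = −0.33273.
Gradient magnitude |∇z| = √(a² + b²) = √(0.21892 + 0.11071) = 0.57414.
True dip = arctan(0.57414) = 29.86°, dipping toward NW (azimuth ≈ 305°).

29.86°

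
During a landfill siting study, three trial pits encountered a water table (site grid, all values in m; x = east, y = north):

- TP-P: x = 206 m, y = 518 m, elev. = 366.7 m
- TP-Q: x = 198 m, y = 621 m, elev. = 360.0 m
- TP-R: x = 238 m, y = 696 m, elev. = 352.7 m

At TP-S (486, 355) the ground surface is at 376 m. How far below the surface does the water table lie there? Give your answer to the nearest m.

13 m

Two edge vectors: TP-P→TP-Q = (-8, 103, -6.7), TP-P→TP-R = (32, 178, -14).
Normal n = (TP-P→TP-Q) × (TP-P→TP-R) = (-249.4, -326.4, -4720).
So ∂z/∂x = −n_x/n_z = −0.05284 and ∂z/∂y = −n_y/n_z = −0.06915.
Intercept c from TP-P: 366.7 + 10.88 + 35.82 = 413.41.
At (486, 355): z_contact = −25.7 − 24.5 + 413.41 = 363.2 m.
Depth below ground = 376 − 363.2 = 13 m.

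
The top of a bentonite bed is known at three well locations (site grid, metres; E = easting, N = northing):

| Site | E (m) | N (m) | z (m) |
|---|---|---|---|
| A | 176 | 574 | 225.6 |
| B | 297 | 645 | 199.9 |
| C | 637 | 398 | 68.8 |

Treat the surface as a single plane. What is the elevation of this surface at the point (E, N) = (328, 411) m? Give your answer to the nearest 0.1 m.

160.1 m

Two edge vectors: A→B = (121, 71, -25.7), A→C = (461, -176, -156.8).
Normal n = (A→B) × (A→C) = (-15656, 7125.1, -54027).
So ∂z/∂E = −n_x/n_z = −0.28978 and ∂z/∂N = −n_y/n_z = 0.13188.
Intercept c from A: 225.6 + 51.00 − 75.70 = 200.90.
At (328, 411): z = −95.0 + 54.2 + 200.90 = 160.1 m.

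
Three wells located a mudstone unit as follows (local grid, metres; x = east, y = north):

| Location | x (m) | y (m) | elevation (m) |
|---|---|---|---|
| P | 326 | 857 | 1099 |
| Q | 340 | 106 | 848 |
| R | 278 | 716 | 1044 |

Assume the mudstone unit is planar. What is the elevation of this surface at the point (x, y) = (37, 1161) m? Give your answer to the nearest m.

1157 m

Let the plane be z = a·x + b·y + c.
Q−P: 14a − 751b = −251;  R−P: −48a − 141b = −55.
Solving gives a = 0.15554, b = 0.33712.
Then c = 1099 − a·326 − b·857 = 759.38.
At (37, 1161): z = 5.8 + 391.4 + 759.38 = 1156.5 m.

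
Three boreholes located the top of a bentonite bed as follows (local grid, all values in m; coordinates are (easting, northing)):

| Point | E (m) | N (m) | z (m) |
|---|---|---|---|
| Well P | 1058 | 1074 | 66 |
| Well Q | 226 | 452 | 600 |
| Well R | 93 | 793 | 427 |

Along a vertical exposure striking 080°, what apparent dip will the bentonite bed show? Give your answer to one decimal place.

16.8°

Let the plane be z = a·E + b·N + c.
Well Q−Well P: −832a − 622b = 534;  Well R−Well P: −965a − 281b = 361.
Solving gives a = −0.20328, b = −0.58661.
Unit vector along 080° is (sin 80°, cos 80°) = (0.9848, 0.1736).
Slope in that direction = a·(0.9848) + b·(0.1736) = −0.30205.
Apparent dip = arctan|0.30205| = 16.8° (true dip is 31.8°, so apparent ≤ true as expected).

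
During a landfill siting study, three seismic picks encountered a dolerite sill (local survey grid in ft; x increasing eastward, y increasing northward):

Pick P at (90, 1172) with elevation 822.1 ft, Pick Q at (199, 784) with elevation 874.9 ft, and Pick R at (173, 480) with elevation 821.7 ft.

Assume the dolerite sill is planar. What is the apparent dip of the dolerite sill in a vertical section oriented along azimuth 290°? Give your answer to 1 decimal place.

Let the plane be z = a·x + b·y + c.
Pick Q−Pick P: 109a − 388b = 52.8;  Pick R−Pick P: 83a − 692b = −0.4.
Solving gives a = 0.84890, b = 0.10240.
Unit vector along 290° is (sin 290°, cos 290°) = (-0.9397, 0.3420).
Slope in that direction = a·(-0.9397) + b·(0.3420) = −0.76268.
Apparent dip = arctan|0.76268| = 37.3° (true dip is 40.5°, so apparent ≤ true as expected).

37.3°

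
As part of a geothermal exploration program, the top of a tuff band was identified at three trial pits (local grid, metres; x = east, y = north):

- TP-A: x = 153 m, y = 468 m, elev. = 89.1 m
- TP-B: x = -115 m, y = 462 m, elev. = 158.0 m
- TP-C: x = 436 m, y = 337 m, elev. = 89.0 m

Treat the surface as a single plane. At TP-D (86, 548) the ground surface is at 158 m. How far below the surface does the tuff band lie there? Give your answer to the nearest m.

95 m

Two edge vectors: TP-A→TP-B = (-268, -6, 68.9), TP-A→TP-C = (283, -131, -0.1).
Normal n = (TP-A→TP-B) × (TP-A→TP-C) = (9026.5, 19471.9, 36806).
So ∂z/∂x = −n_x/n_z = −0.24525 and ∂z/∂y = −n_y/n_z = −0.52904.
Intercept c from TP-A: 89.1 + 37.52 + 247.59 = 374.21.
At (86, 548): z_contact = −21.1 − 289.9 + 374.21 = 63.2 m.
Depth below ground = 158 − 63.2 = 95 m.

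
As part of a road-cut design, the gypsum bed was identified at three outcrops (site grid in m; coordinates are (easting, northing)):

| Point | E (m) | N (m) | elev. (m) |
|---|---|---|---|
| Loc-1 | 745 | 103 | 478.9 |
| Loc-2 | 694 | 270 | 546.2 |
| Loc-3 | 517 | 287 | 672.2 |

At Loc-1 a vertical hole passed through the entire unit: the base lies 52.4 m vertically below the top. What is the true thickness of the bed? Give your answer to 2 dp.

Let the plane be z = a·E + b·N + c.
Loc-2−Loc-1: −51a + 167b = 67.3;  Loc-3−Loc-1: −228a + 184b = 193.3.
Solving gives a = −0.69350, b = 0.19121.
|∇z| = √(a²+b²) = 0.71938, so dip δ = arctan(0.71938) = 35.73°.
True thickness = vertical thickness × cos δ = 52.4 × cos 35.73° = 42.54 m.

42.54 m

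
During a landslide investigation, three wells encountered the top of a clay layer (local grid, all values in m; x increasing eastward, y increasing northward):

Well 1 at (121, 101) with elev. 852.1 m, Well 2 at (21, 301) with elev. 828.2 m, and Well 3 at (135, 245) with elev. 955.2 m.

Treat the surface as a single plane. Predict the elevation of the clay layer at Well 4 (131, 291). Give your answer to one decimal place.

Two edge vectors: Well 1→Well 2 = (-100, 200, -23.9), Well 1→Well 3 = (14, 144, 103.1).
Normal n = (Well 1→Well 2) × (Well 1→Well 3) = (24061.6, 9975.4, -17200).
So ∂z/∂x = −n_x/n_z = 1.39893 and ∂z/∂y = −n_y/n_z = 0.57997.
Intercept c from Well 1: 852.1 − 169.27 − 58.58 = 624.25.
At (131, 291): z = 183.3 + 168.8 + 624.25 = 976.3 m.

976.3 m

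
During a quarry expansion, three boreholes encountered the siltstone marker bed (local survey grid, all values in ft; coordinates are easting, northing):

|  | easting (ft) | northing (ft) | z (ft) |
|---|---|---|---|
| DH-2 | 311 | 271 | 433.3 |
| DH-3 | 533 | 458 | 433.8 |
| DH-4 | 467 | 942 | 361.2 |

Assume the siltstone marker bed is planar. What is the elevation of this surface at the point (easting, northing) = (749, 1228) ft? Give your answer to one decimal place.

Two edge vectors: DH-2→DH-3 = (222, 187, 0.5), DH-2→DH-4 = (156, 671, -72.1).
Normal n = (DH-2→DH-3) × (DH-2→DH-4) = (-13818.2, 16084.2, 119790).
So ∂z/∂easting = −n_x/n_z = 0.115354 and ∂z/∂northing = −n_y/n_z = −0.134270.
Intercept c from DH-2: 433.3 − 35.87 + 36.39 = 433.81.
At (749, 1228): z = 86.4 − 164.9 + 433.81 = 355.3 ft.

355.3 ft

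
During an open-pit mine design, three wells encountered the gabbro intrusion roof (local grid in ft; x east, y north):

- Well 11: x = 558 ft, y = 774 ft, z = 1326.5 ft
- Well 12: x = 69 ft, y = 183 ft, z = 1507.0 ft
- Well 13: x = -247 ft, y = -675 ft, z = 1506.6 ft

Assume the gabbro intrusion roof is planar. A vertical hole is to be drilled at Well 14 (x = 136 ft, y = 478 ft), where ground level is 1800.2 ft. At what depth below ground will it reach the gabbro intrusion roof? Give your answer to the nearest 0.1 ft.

Let the plane be z = a·x + b·y + c.
Well 12−Well 11: −489a − 591b = 180.5;  Well 13−Well 11: −805a − 1449b = 180.1.
Solving gives a = −0.66624, b = 0.24584.
Then c = 1326.5 − a·558 − b·774 = 1507.98.
At (136, 478): z_contact = −90.61 + 117.51 + 1507.98 = 1534.89 ft.
Depth below ground = 1800.2 − 1534.89 = 265.3 ft.

265.3 ft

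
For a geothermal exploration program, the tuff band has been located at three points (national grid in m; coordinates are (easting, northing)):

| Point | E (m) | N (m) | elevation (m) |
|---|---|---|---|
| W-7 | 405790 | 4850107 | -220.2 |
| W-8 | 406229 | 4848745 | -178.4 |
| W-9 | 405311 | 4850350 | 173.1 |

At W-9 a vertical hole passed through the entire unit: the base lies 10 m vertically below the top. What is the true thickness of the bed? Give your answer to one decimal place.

Two edge vectors: W-7→W-8 = (439, -1362, 41.8), W-7→W-9 = (-479, 243, 393.3).
Normal n = (W-7→W-8) × (W-7→W-9) = (-545832, -192680.9, -545721).
So ∂z/∂E = −n_x/n_z = −1.00020 and ∂z/∂N = −n_y/n_z = −0.35308.
|∇z| = √(a²+b²) = 1.06069, so dip δ = arctan(1.06069) = 46.69°.
True thickness = vertical thickness × cos δ = 10 × cos 46.69° = 6.9 m.

6.9 m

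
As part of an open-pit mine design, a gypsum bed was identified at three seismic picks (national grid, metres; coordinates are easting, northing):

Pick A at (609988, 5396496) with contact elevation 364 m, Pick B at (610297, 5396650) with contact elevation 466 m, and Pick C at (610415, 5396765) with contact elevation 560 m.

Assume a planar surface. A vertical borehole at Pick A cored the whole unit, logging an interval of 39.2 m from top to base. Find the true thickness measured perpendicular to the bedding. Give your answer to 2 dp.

Two edge vectors: Pick A→Pick B = (309, 154, 102), Pick A→Pick C = (427, 269, 196).
Normal n = (Pick A→Pick B) × (Pick A→Pick C) = (2746, -17010, 17363).
So ∂z/∂easting = −n_x/n_z = −0.15815 and ∂z/∂northing = −n_y/n_z = 0.97967.
|∇z| = √(a²+b²) = 0.99235, so dip δ = arctan(0.99235) = 44.78°.
True thickness = vertical thickness × cos δ = 39.2 × cos 44.78° = 27.82 m.

27.82 m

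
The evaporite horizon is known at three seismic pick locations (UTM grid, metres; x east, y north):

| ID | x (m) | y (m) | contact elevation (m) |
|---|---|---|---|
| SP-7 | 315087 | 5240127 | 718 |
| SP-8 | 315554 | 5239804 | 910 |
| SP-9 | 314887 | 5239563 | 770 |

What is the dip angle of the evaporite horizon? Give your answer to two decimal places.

Let the plane be z = a·x + b·y + c.
SP-8−SP-7: 467a − 323b = 192;  SP-9−SP-7: −200a − 564b = 52.
Solving gives a = 0.27895, b = −0.19112.
Gradient magnitude |∇z| = √(a² + b²) = √(0.07781 + 0.03653) = 0.33814.
True dip = arctan(0.33814) = 18.68°, dipping toward NW (azimuth ≈ 304°).

18.68°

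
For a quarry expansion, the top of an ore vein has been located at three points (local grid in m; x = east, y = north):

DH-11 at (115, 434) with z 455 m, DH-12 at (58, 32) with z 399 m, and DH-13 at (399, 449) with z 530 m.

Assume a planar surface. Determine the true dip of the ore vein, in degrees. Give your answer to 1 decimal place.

15.6°

Let the plane be z = a·x + b·y + c.
DH-12−DH-11: −57a − 402b = −56;  DH-13−DH-11: 284a + 15b = 75.
Solving gives a = 0.25866, b = 0.10263.
Gradient magnitude |∇z| = √(a² + b²) = √(0.06691 + 0.01053) = 0.27828.
True dip = arctan(0.27828) = 15.6°, dipping toward WSW (azimuth ≈ 248°).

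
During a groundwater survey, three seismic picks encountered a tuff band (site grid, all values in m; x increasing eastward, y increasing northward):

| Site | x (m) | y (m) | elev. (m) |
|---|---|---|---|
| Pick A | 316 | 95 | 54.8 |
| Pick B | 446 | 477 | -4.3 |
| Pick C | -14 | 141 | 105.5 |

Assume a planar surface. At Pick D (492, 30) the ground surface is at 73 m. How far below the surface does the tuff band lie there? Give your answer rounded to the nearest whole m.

41 m

Let the plane be z = a·x + b·y + c.
Pick B−Pick A: 130a + 382b = −59.1;  Pick C−Pick A: −330a + 46b = 50.7.
Solving gives a = −0.16727, b = −0.09779.
Then c = 54.8 − a·316 − b·95 = 116.95.
At (492, 30): z_contact = −82.3 − 2.9 + 116.95 = 31.7 m.
Depth below ground = 73 − 31.7 = 41 m.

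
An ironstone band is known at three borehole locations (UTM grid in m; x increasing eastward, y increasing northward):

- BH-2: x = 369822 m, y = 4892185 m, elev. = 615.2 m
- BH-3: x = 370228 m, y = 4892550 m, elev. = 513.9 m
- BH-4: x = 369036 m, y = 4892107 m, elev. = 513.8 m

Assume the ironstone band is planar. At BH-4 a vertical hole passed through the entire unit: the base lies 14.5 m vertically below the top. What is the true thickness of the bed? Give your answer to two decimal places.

Two edge vectors: BH-2→BH-3 = (406, 365, -101.3), BH-2→BH-4 = (-786, -78, -101.4).
Normal n = (BH-2→BH-3) × (BH-2→BH-4) = (-44912.4, 120790.2, 255222).
So ∂z/∂x = −n_x/n_z = 0.17597 and ∂z/∂y = −n_y/n_z = −0.47328.
|∇z| = √(a²+b²) = 0.50493, so dip δ = arctan(0.50493) = 26.79°.
True thickness = vertical thickness × cos δ = 14.5 × cos 26.79° = 12.94 m.

12.94 m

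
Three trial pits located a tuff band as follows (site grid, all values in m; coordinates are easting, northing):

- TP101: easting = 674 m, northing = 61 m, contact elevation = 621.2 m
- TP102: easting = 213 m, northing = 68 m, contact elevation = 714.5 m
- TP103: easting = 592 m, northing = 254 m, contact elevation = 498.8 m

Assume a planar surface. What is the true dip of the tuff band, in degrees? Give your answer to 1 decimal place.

37.1°

Let the plane be z = a·easting + b·northing + c.
TP102−TP101: −461a + 7b = 93.3;  TP103−TP101: −82a + 193b = −122.4.
Solving gives a = −0.21339, b = −0.72486.
Gradient magnitude |∇z| = √(a² + b²) = √(0.04554 + 0.52542) = 0.75562.
True dip = arctan(0.75562) = 37.1°, dipping toward NNE (azimuth ≈ 016°).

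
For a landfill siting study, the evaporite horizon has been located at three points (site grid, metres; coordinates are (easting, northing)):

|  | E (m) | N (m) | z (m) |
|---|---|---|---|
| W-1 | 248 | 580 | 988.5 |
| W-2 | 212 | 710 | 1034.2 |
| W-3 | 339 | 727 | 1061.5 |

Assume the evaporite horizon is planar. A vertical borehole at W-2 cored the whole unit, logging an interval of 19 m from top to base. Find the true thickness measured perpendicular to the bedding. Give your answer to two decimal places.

17.47 m

Let the plane be z = a·E + b·N + c.
W-2−W-1: −36a + 130b = 45.7;  W-3−W-1: 91a + 147b = 73.
Solving gives a = 0.16190, b = 0.39637.
|∇z| = √(a²+b²) = 0.42816, so dip δ = arctan(0.42816) = 23.18°.
True thickness = vertical thickness × cos δ = 19 × cos 23.18° = 17.47 m.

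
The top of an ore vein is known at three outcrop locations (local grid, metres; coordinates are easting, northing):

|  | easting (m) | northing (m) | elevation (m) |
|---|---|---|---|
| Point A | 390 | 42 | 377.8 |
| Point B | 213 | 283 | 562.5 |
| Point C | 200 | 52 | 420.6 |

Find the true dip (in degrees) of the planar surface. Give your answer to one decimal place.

33.2°

Two edge vectors: Point A→Point B = (-177, 241, 184.7), Point A→Point C = (-190, 10, 42.8).
Normal n = (Point A→Point B) × (Point A→Point C) = (8467.8, -27517.4, 44020).
So ∂z/∂easting = −n_x/n_z = −0.19236 and ∂z/∂northing = −n_y/n_z = 0.62511.
Gradient magnitude |∇z| = √(a² + b²) = √(0.03700 + 0.39076) = 0.65404.
True dip = arctan(0.65404) = 33.2°, dipping toward SSE (azimuth ≈ 163°).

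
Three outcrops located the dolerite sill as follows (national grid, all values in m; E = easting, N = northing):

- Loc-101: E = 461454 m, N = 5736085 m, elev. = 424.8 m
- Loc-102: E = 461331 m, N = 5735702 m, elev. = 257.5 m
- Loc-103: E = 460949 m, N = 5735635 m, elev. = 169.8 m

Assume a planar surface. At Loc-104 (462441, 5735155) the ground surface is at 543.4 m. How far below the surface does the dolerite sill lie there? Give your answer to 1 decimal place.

316.4 m

Let the plane be z = a·E + b·N + c.
Loc-102−Loc-101: −123a − 383b = −167.3;  Loc-103−Loc-101: −505a − 450b = −255.
Solving gives a = 0.162097563, b = 0.384757180.
Then c = 424.8 − a·461454 − b·5736085 = −2281375.66.
At (462441, 5735155): z_contact = 74960.56 + 2206642.06 − 2281375.66 = 226.97 m.
Depth below ground = 543.4 − 226.97 = 316.4 m.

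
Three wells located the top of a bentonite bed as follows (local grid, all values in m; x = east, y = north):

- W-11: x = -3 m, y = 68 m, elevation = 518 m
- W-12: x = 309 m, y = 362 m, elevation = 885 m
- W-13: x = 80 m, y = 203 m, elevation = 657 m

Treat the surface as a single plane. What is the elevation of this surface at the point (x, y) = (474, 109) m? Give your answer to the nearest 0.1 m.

781.5 m

Let the plane be z = a·x + b·y + c.
W-12−W-11: 312a + 294b = 367;  W-13−W-11: 83a + 135b = 139.
Solving gives a = 0.48984, b = 0.72847.
Then c = 518 − a·-3 − b·68 = 469.93.
At (474, 109): z = 232.2 + 79.4 + 469.93 = 781.5 m.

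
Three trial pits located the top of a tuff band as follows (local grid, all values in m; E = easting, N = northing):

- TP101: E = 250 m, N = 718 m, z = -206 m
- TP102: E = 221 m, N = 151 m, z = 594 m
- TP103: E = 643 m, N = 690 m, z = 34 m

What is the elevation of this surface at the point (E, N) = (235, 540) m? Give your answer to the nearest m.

Two edge vectors: TP101→TP102 = (-29, -567, 800), TP101→TP103 = (393, -28, 240).
Normal n = (TP101→TP102) × (TP101→TP103) = (-113680, 321360, 223643).
So ∂z/∂E = −n_x/n_z = 0.50831 and ∂z/∂N = −n_y/n_z = −1.43693.
Intercept c from TP101: -206 − 127.08 + 1031.72 = 698.64.
At (235, 540): z = 119.5 − 775.9 + 698.64 = 42.1 m.

42 m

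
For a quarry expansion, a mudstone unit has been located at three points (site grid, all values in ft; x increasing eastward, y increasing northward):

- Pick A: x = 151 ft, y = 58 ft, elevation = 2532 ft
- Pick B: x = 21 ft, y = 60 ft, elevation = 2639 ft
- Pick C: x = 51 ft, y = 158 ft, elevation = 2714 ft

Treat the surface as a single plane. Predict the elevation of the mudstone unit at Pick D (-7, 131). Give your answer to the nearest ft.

2733 ft

Two edge vectors: Pick A→Pick B = (-130, 2, 107), Pick A→Pick C = (-100, 100, 182).
Normal n = (Pick A→Pick B) × (Pick A→Pick C) = (-10336, 12960, -12800).
So ∂z/∂x = −n_x/n_z = −0.80750 and ∂z/∂y = −n_y/n_z = 1.01250.
Intercept c from Pick A: 2532 + 121.93 − 58.72 = 2595.21.
At (-7, 131): z = 5.7 + 132.6 + 2595.21 = 2733.5 ft.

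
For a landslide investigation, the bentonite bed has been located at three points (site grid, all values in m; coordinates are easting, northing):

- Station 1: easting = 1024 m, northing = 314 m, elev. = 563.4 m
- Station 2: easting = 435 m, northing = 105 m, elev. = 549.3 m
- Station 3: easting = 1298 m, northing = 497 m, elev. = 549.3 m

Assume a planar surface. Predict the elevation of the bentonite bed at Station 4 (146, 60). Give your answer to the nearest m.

529 m

Let the plane be z = a·easting + b·northing + c.
Station 2−Station 1: −589a − 209b = −14.1;  Station 3−Station 1: 274a + 183b = −14.1.
Solving gives a = 0.10940, b = −0.24086.
Then c = 563.4 − a·1024 − b·314 = 527.00.
At (146, 60): z = 16.0 − 14.5 + 527.00 = 528.5 m.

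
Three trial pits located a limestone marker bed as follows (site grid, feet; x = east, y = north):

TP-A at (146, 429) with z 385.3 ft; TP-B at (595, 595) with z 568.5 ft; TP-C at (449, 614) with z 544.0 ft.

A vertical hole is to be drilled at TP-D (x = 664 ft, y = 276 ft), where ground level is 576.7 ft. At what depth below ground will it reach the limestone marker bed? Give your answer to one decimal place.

145.6 ft

Let the plane be z = a·x + b·y + c.
TP-B−TP-A: 449a + 166b = 183.2;  TP-C−TP-A: 303a + 185b = 158.7.
Solving gives a = 0.23035, b = 0.48057.
Then c = 385.3 − a·146 − b·429 = 145.51.
At (664, 276): z_contact = 152.95 + 132.64 + 145.51 = 431.09 ft.
Depth below ground = 576.7 − 431.09 = 145.6 ft.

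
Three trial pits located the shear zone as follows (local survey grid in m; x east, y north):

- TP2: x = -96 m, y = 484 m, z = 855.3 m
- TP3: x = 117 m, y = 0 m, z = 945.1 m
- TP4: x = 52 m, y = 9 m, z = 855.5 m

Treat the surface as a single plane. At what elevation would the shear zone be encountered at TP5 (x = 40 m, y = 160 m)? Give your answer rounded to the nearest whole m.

Let the plane be z = a·x + b·y + c.
TP3−TP2: 213a − 484b = 89.8;  TP4−TP2: 148a − 475b = 0.2.
Solving gives a = 1.44055, b = 0.44842.
Then c = 855.3 − a·-96 − b·484 = 776.56.
At (40, 160): z = 57.6 + 71.7 + 776.56 = 905.9 m.

906 m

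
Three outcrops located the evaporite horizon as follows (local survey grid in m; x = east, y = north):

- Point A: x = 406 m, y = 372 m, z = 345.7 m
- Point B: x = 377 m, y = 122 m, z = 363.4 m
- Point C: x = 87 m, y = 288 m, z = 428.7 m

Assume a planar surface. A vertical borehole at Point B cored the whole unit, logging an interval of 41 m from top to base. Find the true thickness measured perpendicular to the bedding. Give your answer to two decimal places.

Two edge vectors: Point A→Point B = (-29, -250, 17.7), Point A→Point C = (-319, -84, 83).
Normal n = (Point A→Point B) × (Point A→Point C) = (-19263.2, -3239.3, -77314).
So ∂z/∂x = −n_x/n_z = −0.24916 and ∂z/∂y = −n_y/n_z = −0.04190.
|∇z| = √(a²+b²) = 0.25265, so dip δ = arctan(0.25265) = 14.18°.
True thickness = vertical thickness × cos δ = 41 × cos 14.18° = 39.75 m.

39.75 m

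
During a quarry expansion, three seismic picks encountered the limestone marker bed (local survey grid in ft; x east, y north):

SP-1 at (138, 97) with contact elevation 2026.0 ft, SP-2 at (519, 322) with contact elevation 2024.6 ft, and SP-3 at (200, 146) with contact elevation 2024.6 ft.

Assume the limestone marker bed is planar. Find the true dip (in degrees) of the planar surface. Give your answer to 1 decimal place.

Let the plane be z = a·x + b·y + c.
SP-2−SP-1: 381a + 225b = −1.4;  SP-3−SP-1: 62a + 49b = −1.4.
Solving gives a = 0.05221, b = −0.09464.
Gradient magnitude |∇z| = √(a² + b²) = √(0.00273 + 0.00896) = 0.10809.
True dip = arctan(0.10809) = 6.2°, dipping toward NNW (azimuth ≈ 331°).

6.2°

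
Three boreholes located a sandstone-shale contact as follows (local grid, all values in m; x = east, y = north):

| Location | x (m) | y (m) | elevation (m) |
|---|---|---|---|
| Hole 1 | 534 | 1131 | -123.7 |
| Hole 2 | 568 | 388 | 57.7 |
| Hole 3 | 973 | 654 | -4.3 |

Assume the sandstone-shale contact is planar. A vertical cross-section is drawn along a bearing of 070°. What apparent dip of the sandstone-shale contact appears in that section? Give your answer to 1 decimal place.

Let the plane be z = a·x + b·y + c.
Hole 2−Hole 1: 34a − 743b = 181.4;  Hole 3−Hole 1: 439a − 477b = 119.4.
Solving gives a = 0.00705, b = −0.24382.
Unit vector along 070° is (sin 70°, cos 70°) = (0.9397, 0.3420).
Slope in that direction = a·(0.9397) + b·(0.3420) = −0.07676.
Apparent dip = arctan|0.07676| = 4.4° (true dip is 13.7°, so apparent ≤ true as expected).

4.4°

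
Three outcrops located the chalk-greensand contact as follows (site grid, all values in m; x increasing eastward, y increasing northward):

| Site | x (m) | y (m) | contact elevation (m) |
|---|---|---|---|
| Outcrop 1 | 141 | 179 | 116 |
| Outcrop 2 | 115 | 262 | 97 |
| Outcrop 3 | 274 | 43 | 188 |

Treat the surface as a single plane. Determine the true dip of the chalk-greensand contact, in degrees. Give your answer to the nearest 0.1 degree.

Let the plane be z = a·x + b·y + c.
Outcrop 2−Outcrop 1: −26a + 83b = −19;  Outcrop 3−Outcrop 1: 133a − 136b = 72.
Solving gives a = 0.45209, b = −0.08730.
Gradient magnitude |∇z| = √(a² + b²) = √(0.20438 + 0.00762) = 0.46044.
True dip = arctan(0.46044) = 24.7°, dipping toward W (azimuth ≈ 281°).

24.7°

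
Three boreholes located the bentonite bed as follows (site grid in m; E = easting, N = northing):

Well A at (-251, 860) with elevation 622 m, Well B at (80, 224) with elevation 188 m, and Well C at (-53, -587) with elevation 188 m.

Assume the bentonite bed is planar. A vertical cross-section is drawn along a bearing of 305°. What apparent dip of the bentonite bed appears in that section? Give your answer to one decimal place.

42.3°

Two edge vectors: Well A→Well B = (331, -636, -434), Well A→Well C = (198, -1447, -434).
Normal n = (Well A→Well B) × (Well A→Well C) = (-351974, 57722, -353029).
So ∂z/∂E = −n_x/n_z = −0.99701 and ∂z/∂N = −n_y/n_z = 0.16350.
Unit vector along 305° is (sin 305°, cos 305°) = (-0.8192, 0.5736).
Slope in that direction = a·(-0.8192) + b·(0.5736) = 0.91049.
Apparent dip = arctan|0.91049| = 42.3° (true dip is 45.3°, so apparent ≤ true as expected).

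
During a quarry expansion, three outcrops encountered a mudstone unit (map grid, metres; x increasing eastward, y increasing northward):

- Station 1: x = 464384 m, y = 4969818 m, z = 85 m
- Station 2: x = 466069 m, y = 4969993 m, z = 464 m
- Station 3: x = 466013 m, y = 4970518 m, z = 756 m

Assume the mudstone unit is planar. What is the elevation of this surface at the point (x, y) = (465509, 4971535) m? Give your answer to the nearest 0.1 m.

Let the plane be z = a·x + b·y + c.
Station 2−Station 1: 1685a + 175b = 379;  Station 3−Station 1: 1629a + 700b = 671.
Solving gives a = 0.165329681, b = 0.573825642.
Then c = 85 − a·464384 − b·4969818 = −2928500.46.
At (465509, 4971535): z = 76962.5 + 2852794.3 − 2928500.46 = 1256.3 m.

1256.3 m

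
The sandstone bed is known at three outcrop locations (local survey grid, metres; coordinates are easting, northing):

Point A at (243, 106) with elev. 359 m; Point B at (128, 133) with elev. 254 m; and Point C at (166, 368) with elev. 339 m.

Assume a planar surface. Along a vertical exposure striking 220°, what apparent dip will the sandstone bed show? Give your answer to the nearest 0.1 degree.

37.8°

Two edge vectors: Point A→Point B = (-115, 27, -105), Point A→Point C = (-77, 262, -20).
Normal n = (Point A→Point B) × (Point A→Point C) = (26970, 5785, -28051).
So ∂z/∂easting = −n_x/n_z = 0.96146 and ∂z/∂northing = −n_y/n_z = 0.20623.
Unit vector along 220° is (sin 220°, cos 220°) = (-0.6428, -0.7660).
Slope in that direction = a·(-0.6428) + b·(-0.7660) = −0.77600.
Apparent dip = arctan|0.77600| = 37.8° (true dip is 44.5°, so apparent ≤ true as expected).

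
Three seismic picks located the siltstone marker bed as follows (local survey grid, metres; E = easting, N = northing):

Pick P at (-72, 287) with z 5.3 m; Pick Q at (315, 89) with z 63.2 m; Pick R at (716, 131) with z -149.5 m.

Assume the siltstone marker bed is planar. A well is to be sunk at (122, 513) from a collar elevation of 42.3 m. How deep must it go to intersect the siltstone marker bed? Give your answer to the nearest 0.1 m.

Let the plane be z = a·E + b·N + c.
Pick Q−Pick P: 387a − 198b = 57.9;  Pick R−Pick P: 788a − 156b = −154.8.
Solving gives a = −0.41487, b = −1.10330.
Then c = 5.3 − a·-72 − b·287 = 292.08.
At (122, 513): z_contact = −50.61 − 565.99 + 292.08 = -324.53 m.
Depth below ground = 42.3 − (-324.53) = 366.8 m.

366.8 m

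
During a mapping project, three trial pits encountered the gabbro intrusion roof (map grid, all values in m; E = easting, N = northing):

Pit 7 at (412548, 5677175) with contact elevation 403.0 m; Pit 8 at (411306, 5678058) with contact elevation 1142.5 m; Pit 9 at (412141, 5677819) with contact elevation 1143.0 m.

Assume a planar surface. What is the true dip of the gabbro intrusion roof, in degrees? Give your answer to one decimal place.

55.6°

Let the plane be z = a·E + b·N + c.
Pit 8−Pit 7: −1242a + 883b = 739.5;  Pit 9−Pit 7: −407a + 644b = 740.
Solving gives a = 0.40226, b = 1.40329.
Gradient magnitude |∇z| = √(a² + b²) = √(0.16181 + 1.96923) = 1.45981.
True dip = arctan(1.45981) = 55.6°, dipping toward SSW (azimuth ≈ 196°).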